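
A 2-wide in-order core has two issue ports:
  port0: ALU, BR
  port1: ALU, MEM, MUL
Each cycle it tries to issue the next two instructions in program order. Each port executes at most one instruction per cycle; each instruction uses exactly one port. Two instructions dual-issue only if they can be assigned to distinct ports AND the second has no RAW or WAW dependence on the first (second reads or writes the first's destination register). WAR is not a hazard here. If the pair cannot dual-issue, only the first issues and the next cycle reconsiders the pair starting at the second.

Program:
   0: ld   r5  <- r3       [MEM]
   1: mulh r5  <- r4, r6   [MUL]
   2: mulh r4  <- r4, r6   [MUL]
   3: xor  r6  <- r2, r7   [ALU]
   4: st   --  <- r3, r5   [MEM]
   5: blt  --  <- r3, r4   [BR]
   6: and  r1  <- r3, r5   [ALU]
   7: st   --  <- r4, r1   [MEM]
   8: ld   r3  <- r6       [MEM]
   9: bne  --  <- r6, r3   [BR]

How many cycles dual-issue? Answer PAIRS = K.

PAIRS = 2

0. ld @i0  | no-port MEM/MUL
1. mulh @i1  | no-port MUL/MUL
2. mulh/xor @i2+i3  | pair
3. st/blt @i4+i5  | pair
4. and @i6  | RAW r1
5. st @i7  | no-port MEM/MEM
6. ld @i8  | RAW r3
7. bne @i9  | tail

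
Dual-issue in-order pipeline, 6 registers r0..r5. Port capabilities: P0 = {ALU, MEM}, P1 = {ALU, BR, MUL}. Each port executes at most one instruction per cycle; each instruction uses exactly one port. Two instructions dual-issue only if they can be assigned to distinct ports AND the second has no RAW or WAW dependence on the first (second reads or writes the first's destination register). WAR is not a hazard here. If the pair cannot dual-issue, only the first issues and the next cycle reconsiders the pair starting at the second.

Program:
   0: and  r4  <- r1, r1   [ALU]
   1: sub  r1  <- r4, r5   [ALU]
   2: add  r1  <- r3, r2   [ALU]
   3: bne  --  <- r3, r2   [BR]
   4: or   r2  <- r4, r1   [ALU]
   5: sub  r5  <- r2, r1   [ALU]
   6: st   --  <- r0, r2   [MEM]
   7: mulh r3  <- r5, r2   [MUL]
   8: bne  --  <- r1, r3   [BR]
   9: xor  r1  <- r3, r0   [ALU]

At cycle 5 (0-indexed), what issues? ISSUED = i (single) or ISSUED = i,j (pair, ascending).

#0 head=0: and i0 RAW r4
#1 head=1: sub i1 WAW r1
#2 head=2: add;bne i2&i3 pair
#3 head=4: or i4 RAW r2
#4 head=5: sub;st i5&i6 pair
#5 head=7: mulh i7 no-port MUL/BR
#6 head=8: bne;xor i8&i9 pair

ISSUED = 7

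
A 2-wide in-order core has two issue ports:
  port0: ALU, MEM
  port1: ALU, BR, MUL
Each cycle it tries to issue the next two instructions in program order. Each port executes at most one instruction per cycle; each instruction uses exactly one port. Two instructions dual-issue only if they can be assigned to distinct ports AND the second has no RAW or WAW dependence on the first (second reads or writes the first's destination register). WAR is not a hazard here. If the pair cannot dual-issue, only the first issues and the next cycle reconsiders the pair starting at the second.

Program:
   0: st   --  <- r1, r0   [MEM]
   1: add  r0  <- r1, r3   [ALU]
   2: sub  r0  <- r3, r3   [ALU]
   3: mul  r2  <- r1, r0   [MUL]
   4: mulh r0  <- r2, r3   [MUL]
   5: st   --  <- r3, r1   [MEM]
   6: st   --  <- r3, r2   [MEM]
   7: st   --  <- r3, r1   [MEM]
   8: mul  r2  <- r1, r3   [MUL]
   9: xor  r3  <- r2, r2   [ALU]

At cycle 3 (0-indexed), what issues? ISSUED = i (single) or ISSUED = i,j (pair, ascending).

  cy0 -> i0/i1 (st.MEM add.ALU) pair
  cy1 -> i2 (sub.ALU) RAW r0
  cy2 -> i3 (mul.MUL) no-port MUL/MUL
  cy3 -> i4/i5 (mulh.MUL st.MEM) pair
  cy4 -> i6 (st.MEM) no-port MEM/MEM
  cy5 -> i7/i8 (st.MEM mul.MUL) pair
  cy6 -> i9 (xor.ALU) tail

ISSUED = 4,5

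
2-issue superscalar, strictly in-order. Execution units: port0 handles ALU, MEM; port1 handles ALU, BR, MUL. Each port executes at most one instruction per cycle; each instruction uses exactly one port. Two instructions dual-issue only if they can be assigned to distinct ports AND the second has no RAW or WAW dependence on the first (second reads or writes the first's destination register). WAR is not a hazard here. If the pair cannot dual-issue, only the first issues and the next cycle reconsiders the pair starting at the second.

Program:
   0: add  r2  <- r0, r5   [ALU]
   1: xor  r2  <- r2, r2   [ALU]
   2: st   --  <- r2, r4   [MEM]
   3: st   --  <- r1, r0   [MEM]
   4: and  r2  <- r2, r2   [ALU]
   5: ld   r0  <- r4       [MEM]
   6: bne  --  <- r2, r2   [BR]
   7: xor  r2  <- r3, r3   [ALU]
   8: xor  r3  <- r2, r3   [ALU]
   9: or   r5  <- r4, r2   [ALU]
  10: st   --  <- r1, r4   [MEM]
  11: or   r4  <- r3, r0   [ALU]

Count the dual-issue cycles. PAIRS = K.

0. add.ALU @i0  | RAW+WAW r2
1. xor.ALU @i1  | RAW r2
2. st.MEM @i2  | no-port MEM/MEM
3. st.MEM;and.ALU @i3+i4  | 2-wide
4. ld.MEM;bne.BR @i5+i6  | 2-wide
5. xor.ALU @i7  | RAW r2
6. xor.ALU;or.ALU @i8+i9  | 2-wide
7. st.MEM;or.ALU @i10+i11  | 2-wide

PAIRS = 4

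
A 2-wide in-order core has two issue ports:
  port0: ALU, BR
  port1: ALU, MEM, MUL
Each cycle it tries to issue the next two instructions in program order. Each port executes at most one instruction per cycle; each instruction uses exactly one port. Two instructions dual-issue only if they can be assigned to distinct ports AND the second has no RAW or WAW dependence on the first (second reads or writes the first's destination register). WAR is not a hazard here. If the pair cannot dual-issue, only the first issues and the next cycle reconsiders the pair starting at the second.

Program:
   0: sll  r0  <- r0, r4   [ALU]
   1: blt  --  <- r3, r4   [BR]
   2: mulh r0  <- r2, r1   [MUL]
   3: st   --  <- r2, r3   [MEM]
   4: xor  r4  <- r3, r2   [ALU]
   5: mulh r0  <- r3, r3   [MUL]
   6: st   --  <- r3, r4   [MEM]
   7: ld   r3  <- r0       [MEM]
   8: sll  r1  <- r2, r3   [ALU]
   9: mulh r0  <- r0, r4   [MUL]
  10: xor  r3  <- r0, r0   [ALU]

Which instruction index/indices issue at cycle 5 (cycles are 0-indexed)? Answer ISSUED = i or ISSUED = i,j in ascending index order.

0. sll.ALU/blt.BR @i0+i1  | dual
1. mulh.MUL @i2  | no-port MUL/MEM
2. st.MEM/xor.ALU @i3+i4  | dual
3. mulh.MUL @i5  | no-port MUL/MEM
4. st.MEM @i6  | no-port MEM/MEM
5. ld.MEM @i7  | RAW r3
6. sll.ALU/mulh.MUL @i8+i9  | dual
7. xor.ALU @i10  | tail

ISSUED = 7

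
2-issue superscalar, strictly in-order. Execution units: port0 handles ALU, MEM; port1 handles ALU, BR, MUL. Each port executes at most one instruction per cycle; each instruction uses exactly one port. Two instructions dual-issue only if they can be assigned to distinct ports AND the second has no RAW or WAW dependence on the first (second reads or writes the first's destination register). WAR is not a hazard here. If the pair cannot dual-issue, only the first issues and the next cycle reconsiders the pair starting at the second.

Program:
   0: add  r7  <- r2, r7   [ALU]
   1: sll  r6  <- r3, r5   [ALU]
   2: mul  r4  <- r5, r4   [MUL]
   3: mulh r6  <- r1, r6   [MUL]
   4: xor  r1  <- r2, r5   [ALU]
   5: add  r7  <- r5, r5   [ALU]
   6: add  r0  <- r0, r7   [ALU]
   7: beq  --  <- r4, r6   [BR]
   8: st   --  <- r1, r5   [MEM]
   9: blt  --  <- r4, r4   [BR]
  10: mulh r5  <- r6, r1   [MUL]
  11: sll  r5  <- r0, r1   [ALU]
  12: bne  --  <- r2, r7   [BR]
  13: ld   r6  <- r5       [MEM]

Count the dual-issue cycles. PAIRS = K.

PAIRS = 5

[0] i0+i1  add.ALU;sll.ALU  -- dual
[1] i2  mul.MUL  -- no-port MUL/MUL
[2] i3+i4  mulh.MUL;xor.ALU  -- dual
[3] i5  add.ALU  -- RAW r7
[4] i6+i7  add.ALU;beq.BR  -- dual
[5] i8+i9  st.MEM;blt.BR  -- dual
[6] i10  mulh.MUL  -- WAW r5
[7] i11+i12  sll.ALU;bne.BR  -- dual
[8] i13  ld.MEM  -- tail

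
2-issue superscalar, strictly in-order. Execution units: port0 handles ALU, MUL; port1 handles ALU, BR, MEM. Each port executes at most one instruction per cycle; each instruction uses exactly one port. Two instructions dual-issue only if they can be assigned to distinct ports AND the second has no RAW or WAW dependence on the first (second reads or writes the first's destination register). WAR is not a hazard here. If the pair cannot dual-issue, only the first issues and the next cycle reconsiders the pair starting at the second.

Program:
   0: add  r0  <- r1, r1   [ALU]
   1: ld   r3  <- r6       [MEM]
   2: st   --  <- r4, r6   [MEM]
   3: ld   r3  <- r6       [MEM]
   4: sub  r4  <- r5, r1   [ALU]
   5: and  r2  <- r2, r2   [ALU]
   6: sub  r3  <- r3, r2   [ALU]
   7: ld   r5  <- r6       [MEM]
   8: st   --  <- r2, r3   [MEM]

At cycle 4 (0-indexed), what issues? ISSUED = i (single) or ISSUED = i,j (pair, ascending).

#0 head=0: add.ALU ld.MEM i0+i1 dual
#1 head=2: st.MEM i2 no-port MEM/MEM
#2 head=3: ld.MEM sub.ALU i3+i4 dual
#3 head=5: and.ALU i5 RAW r2
#4 head=6: sub.ALU ld.MEM i6+i7 dual
#5 head=8: st.MEM i8 tail

ISSUED = 6,7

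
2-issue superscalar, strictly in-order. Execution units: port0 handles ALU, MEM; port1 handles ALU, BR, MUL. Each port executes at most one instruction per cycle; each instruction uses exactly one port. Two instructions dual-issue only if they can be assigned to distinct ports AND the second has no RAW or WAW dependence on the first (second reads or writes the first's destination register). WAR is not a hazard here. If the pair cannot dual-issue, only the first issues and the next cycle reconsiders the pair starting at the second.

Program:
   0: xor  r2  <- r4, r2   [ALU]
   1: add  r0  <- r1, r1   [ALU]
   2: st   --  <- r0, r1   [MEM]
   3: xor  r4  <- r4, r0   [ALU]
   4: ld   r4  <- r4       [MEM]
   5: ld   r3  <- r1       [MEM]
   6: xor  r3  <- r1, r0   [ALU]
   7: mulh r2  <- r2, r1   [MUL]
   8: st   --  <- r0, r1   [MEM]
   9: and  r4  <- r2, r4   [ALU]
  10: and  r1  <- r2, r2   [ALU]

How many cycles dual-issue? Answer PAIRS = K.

0. xor.ALU;add.ALU @i0/i1  | pair
1. st.MEM;xor.ALU @i2/i3  | pair
2. ld.MEM @i4  | no-port MEM/MEM
3. ld.MEM @i5  | WAW r3
4. xor.ALU;mulh.MUL @i6/i7  | pair
5. st.MEM;and.ALU @i8/i9  | pair
6. and.ALU @i10  | tail

PAIRS = 4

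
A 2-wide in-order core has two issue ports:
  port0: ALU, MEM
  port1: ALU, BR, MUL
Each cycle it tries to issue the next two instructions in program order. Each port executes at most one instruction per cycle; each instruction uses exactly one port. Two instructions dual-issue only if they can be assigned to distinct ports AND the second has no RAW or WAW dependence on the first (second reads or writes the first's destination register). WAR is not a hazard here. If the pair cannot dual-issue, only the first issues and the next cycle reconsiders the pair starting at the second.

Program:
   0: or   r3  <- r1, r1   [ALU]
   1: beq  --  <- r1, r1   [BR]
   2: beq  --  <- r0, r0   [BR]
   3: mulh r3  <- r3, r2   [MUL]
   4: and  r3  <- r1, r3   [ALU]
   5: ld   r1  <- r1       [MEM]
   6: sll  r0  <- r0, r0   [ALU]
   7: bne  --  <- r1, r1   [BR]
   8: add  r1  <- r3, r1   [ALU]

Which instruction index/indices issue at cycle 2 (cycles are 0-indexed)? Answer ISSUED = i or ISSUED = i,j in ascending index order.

ISSUED = 3

#0 head=0: or.ALU beq.BR i0,i1 dual
#1 head=2: beq.BR i2 no-port BR/MUL
#2 head=3: mulh.MUL i3 RAW+WAW r3
#3 head=4: and.ALU ld.MEM i4,i5 dual
#4 head=6: sll.ALU bne.BR i6,i7 dual
#5 head=8: add.ALU i8 tail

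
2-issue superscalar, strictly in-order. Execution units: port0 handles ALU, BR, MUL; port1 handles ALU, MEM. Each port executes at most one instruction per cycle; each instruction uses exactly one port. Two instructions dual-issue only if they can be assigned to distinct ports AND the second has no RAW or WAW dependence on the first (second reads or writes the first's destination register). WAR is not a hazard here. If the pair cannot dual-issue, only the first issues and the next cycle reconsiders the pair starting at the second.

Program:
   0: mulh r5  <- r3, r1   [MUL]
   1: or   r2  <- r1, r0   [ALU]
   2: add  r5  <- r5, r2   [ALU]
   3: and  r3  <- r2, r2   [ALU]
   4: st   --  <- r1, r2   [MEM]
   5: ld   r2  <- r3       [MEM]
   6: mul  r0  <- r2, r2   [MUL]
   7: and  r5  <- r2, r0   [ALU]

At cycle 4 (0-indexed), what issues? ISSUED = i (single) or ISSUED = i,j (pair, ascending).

#0 head=0: mulh.MUL+or.ALU i0/i1 pair
#1 head=2: add.ALU+and.ALU i2/i3 pair
#2 head=4: st.MEM i4 no-port MEM/MEM
#3 head=5: ld.MEM i5 RAW r2
#4 head=6: mul.MUL i6 RAW r0
#5 head=7: and.ALU i7 tail

ISSUED = 6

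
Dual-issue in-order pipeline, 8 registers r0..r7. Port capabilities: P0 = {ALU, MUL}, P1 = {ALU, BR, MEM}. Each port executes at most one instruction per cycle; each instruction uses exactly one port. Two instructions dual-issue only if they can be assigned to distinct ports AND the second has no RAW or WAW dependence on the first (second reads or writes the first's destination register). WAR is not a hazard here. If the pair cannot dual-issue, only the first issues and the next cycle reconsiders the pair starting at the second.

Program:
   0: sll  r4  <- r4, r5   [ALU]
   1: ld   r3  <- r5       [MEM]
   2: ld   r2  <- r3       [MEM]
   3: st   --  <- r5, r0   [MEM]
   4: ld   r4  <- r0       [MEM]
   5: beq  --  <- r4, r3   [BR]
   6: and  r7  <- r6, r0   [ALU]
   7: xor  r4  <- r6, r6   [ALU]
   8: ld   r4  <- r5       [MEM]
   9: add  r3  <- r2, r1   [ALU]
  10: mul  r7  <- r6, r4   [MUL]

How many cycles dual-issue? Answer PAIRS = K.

0. sll.ALU/ld.MEM @i0&i1  | pair
1. ld.MEM @i2  | no-port MEM/MEM
2. st.MEM @i3  | no-port MEM/MEM
3. ld.MEM @i4  | no-port MEM/BR
4. beq.BR/and.ALU @i5&i6  | pair
5. xor.ALU @i7  | WAW r4
6. ld.MEM/add.ALU @i8&i9  | pair
7. mul.MUL @i10  | tail

PAIRS = 3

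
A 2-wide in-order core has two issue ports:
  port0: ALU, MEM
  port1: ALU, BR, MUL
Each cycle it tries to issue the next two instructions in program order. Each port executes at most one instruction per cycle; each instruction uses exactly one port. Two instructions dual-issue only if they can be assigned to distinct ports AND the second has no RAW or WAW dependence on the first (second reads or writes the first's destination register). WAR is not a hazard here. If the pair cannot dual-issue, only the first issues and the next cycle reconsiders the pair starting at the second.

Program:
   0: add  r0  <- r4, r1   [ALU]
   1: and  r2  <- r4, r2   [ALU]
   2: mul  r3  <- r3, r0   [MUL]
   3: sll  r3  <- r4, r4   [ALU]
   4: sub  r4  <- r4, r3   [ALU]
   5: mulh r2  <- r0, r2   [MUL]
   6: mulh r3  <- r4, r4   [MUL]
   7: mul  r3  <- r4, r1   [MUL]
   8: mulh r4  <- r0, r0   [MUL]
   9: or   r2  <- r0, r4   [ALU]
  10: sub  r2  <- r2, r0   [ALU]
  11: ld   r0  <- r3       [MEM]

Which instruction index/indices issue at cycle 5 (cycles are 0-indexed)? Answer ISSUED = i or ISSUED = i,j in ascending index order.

t=0 i0/i1:add and ; dual
t=1 i2:mul ; WAW r3
t=2 i3:sll ; RAW r3
t=3 i4/i5:sub mulh ; dual
t=4 i6:mulh ; no-port MUL/MUL
t=5 i7:mul ; no-port MUL/MUL
t=6 i8:mulh ; RAW r4
t=7 i9:or ; RAW+WAW r2
t=8 i10/i11:sub ld ; dual

ISSUED = 7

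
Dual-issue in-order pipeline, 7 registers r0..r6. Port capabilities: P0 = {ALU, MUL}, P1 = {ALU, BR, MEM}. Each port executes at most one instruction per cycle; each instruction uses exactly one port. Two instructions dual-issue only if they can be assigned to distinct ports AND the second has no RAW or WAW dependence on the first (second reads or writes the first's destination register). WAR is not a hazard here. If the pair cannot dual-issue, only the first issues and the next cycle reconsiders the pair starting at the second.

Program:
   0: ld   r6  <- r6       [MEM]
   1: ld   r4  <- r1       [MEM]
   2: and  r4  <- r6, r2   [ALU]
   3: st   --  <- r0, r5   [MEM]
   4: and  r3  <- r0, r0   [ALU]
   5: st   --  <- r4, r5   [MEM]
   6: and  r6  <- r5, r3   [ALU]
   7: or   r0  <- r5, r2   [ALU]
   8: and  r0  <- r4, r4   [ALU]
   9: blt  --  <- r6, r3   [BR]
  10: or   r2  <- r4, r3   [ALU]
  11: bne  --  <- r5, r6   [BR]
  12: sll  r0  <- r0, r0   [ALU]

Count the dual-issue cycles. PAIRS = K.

c0: i0 ld  no-port MEM/MEM
c1: i1 ld  WAW r4
c2: i2/i3 and;st  2-wide
c3: i4/i5 and;st  2-wide
c4: i6/i7 and;or  2-wide
c5: i8/i9 and;blt  2-wide
c6: i10/i11 or;bne  2-wide
c7: i12 sll  tail

PAIRS = 5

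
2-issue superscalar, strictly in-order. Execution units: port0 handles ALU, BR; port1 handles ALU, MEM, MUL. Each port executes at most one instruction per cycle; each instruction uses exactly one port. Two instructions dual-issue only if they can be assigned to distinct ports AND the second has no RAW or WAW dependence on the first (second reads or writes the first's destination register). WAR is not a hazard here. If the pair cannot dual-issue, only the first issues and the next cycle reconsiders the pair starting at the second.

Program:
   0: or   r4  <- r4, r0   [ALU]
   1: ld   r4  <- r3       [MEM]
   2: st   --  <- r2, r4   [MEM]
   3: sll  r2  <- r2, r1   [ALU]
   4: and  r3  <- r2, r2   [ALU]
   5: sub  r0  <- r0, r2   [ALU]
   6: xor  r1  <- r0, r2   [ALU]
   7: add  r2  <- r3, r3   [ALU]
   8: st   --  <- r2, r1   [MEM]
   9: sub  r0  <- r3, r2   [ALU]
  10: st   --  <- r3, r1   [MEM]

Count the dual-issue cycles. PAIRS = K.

PAIRS = 4

c0: i0 or.ALU  WAW r4
c1: i1 ld.MEM  no-port MEM/MEM
c2: i2,i3 st.MEM;sll.ALU  dual
c3: i4,i5 and.ALU;sub.ALU  dual
c4: i6,i7 xor.ALU;add.ALU  dual
c5: i8,i9 st.MEM;sub.ALU  dual
c6: i10 st.MEM  tail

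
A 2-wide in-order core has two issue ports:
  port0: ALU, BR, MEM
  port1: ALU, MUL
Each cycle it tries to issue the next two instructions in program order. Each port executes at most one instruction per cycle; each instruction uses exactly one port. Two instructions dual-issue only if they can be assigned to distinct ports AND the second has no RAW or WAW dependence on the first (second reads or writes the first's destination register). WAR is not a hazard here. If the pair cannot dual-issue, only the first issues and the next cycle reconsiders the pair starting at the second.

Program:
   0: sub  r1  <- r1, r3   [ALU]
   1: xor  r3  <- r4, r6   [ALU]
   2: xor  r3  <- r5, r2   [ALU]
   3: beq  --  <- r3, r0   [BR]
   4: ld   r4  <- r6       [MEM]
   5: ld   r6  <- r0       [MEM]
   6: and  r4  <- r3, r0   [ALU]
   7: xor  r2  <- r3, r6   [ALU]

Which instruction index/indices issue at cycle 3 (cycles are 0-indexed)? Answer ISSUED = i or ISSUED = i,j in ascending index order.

ISSUED = 4

t=0 i0/i1:sub+xor ; dual
t=1 i2:xor ; RAW r3
t=2 i3:beq ; no-port BR/MEM
t=3 i4:ld ; no-port MEM/MEM
t=4 i5/i6:ld+and ; dual
t=5 i7:xor ; tail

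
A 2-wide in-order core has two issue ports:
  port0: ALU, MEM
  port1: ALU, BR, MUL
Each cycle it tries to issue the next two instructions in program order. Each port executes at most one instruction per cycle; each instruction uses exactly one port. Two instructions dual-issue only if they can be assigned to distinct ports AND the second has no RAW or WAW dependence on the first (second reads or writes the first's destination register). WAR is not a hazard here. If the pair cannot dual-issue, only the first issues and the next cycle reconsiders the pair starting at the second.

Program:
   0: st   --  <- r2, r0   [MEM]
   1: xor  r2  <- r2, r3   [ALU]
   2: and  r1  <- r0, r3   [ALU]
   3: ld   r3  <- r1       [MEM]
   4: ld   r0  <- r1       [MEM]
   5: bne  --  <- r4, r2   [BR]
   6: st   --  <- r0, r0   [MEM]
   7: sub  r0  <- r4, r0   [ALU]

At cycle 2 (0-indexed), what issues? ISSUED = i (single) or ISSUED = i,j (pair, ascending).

c0: i0,i1 st.MEM+xor.ALU  dual
c1: i2 and.ALU  RAW r1
c2: i3 ld.MEM  no-port MEM/MEM
c3: i4,i5 ld.MEM+bne.BR  dual
c4: i6,i7 st.MEM+sub.ALU  dual

ISSUED = 3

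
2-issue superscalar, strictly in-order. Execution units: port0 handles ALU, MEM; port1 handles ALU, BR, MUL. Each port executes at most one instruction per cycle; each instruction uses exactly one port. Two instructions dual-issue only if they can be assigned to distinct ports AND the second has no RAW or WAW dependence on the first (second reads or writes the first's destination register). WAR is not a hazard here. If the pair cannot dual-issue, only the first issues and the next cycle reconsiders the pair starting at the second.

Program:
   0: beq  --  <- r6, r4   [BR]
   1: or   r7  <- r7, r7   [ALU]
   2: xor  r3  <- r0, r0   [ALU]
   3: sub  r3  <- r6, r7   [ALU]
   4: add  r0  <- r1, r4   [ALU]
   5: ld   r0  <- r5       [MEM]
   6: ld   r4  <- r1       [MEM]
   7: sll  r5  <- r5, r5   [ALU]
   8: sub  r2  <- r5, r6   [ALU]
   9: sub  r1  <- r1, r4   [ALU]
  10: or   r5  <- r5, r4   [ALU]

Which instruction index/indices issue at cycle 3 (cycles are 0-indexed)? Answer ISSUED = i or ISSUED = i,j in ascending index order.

[0] i0+i1  beq.BR/or.ALU  -- dual
[1] i2  xor.ALU  -- WAW r3
[2] i3+i4  sub.ALU/add.ALU  -- dual
[3] i5  ld.MEM  -- no-port MEM/MEM
[4] i6+i7  ld.MEM/sll.ALU  -- dual
[5] i8+i9  sub.ALU/sub.ALU  -- dual
[6] i10  or.ALU  -- tail

ISSUED = 5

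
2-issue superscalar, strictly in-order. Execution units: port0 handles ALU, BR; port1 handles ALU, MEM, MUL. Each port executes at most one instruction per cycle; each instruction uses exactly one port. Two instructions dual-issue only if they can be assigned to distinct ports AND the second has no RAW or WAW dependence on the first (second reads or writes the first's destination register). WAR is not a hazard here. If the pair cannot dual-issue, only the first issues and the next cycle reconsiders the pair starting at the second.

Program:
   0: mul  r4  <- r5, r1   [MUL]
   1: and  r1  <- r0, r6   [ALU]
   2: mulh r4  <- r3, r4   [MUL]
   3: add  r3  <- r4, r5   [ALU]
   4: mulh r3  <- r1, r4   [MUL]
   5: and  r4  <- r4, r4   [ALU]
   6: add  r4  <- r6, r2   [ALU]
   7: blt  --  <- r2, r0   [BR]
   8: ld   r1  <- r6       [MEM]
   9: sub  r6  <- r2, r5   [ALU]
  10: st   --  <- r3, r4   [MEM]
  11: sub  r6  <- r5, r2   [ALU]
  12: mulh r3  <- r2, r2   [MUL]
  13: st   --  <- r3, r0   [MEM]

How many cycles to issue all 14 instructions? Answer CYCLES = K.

[0] i0+i1  mul;and  -- pair
[1] i2  mulh  -- RAW r4
[2] i3  add  -- WAW r3
[3] i4+i5  mulh;and  -- pair
[4] i6+i7  add;blt  -- pair
[5] i8+i9  ld;sub  -- pair
[6] i10+i11  st;sub  -- pair
[7] i12  mulh  -- no-port MUL/MEM
[8] i13  st  -- tail

CYCLES = 9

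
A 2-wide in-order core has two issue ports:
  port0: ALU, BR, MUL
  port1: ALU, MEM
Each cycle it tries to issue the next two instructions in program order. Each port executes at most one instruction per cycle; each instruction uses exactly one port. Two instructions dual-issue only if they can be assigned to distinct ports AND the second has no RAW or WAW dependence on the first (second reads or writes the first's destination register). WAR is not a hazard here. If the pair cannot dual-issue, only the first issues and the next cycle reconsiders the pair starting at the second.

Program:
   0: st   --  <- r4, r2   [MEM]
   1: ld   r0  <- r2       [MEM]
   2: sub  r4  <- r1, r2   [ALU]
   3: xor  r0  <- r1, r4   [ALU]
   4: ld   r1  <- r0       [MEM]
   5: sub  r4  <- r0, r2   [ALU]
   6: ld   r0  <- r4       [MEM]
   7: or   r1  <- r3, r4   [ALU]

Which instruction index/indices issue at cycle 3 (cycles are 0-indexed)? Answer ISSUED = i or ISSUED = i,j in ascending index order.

ISSUED = 4,5

0. st.MEM @i0  | no-port MEM/MEM
1. ld.MEM sub.ALU @i1,i2  | 2-wide
2. xor.ALU @i3  | RAW r0
3. ld.MEM sub.ALU @i4,i5  | 2-wide
4. ld.MEM or.ALU @i6,i7  | 2-wide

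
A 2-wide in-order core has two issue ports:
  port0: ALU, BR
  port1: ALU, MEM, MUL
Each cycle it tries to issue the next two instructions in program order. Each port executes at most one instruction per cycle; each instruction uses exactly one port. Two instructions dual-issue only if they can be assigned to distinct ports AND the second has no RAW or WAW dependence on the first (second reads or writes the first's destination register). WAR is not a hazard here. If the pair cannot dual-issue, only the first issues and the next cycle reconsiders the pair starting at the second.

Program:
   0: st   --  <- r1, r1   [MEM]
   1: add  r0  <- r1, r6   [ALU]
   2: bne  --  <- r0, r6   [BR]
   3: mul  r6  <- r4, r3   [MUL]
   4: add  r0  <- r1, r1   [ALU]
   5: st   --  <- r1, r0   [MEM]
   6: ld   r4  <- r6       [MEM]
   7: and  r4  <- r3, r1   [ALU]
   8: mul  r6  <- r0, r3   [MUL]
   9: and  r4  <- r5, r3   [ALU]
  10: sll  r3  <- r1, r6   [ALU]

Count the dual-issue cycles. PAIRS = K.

PAIRS = 4

  cy0 -> i0&i1 (st.MEM/add.ALU) dual
  cy1 -> i2&i3 (bne.BR/mul.MUL) dual
  cy2 -> i4 (add.ALU) RAW r0
  cy3 -> i5 (st.MEM) no-port MEM/MEM
  cy4 -> i6 (ld.MEM) WAW r4
  cy5 -> i7&i8 (and.ALU/mul.MUL) dual
  cy6 -> i9&i10 (and.ALU/sll.ALU) dual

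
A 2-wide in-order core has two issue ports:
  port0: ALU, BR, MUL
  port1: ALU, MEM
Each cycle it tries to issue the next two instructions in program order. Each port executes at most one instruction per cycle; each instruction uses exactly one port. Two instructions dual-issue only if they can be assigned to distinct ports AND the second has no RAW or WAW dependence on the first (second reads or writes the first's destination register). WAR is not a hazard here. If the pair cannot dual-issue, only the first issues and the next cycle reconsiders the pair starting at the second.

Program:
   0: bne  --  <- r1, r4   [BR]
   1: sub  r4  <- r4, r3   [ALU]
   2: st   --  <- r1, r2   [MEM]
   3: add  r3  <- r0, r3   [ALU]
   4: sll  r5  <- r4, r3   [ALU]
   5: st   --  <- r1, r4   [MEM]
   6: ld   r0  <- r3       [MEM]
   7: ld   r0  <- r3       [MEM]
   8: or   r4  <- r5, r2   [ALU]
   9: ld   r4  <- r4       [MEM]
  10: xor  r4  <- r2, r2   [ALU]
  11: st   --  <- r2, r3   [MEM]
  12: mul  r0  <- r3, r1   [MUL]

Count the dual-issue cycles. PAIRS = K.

PAIRS = 5

0. bne+sub @i0&i1  | 2-wide
1. st+add @i2&i3  | 2-wide
2. sll+st @i4&i5  | 2-wide
3. ld @i6  | no-port MEM/MEM
4. ld+or @i7&i8  | 2-wide
5. ld @i9  | WAW r4
6. xor+st @i10&i11  | 2-wide
7. mul @i12  | tail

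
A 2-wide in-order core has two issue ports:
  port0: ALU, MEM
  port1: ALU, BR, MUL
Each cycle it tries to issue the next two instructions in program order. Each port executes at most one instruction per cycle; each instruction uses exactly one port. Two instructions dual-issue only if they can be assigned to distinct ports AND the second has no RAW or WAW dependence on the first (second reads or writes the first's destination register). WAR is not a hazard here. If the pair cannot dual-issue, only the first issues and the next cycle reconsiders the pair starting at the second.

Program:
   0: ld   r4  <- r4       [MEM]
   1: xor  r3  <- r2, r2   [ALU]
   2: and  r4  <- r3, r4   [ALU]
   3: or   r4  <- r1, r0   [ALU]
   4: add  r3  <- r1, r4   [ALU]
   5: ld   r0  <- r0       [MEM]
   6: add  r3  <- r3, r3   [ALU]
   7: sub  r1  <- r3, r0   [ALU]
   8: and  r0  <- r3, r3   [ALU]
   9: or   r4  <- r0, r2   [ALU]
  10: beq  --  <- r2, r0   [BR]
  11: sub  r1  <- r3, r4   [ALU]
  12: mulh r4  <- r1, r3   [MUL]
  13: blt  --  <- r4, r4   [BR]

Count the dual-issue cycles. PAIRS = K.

  cy0 -> i0+i1 (ld.MEM+xor.ALU) pair
  cy1 -> i2 (and.ALU) WAW r4
  cy2 -> i3 (or.ALU) RAW r4
  cy3 -> i4+i5 (add.ALU+ld.MEM) pair
  cy4 -> i6 (add.ALU) RAW r3
  cy5 -> i7+i8 (sub.ALU+and.ALU) pair
  cy6 -> i9+i10 (or.ALU+beq.BR) pair
  cy7 -> i11 (sub.ALU) RAW r1
  cy8 -> i12 (mulh.MUL) no-port MUL/BR
  cy9 -> i13 (blt.BR) tail

PAIRS = 4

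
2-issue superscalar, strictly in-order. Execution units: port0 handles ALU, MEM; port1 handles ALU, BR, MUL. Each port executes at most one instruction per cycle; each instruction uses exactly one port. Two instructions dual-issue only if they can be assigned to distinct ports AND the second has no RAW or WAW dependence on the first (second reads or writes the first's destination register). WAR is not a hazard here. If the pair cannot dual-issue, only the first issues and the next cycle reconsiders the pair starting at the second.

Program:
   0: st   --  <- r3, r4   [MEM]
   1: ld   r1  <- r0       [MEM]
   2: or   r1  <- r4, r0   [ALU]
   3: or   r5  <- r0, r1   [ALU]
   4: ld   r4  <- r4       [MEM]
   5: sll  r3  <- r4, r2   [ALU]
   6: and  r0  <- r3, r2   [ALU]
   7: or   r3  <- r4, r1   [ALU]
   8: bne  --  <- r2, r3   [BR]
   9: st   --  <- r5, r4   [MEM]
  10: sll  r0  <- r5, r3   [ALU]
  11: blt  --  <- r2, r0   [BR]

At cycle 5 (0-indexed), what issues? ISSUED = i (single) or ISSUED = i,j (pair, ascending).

t=0 i0:st ; no-port MEM/MEM
t=1 i1:ld ; WAW r1
t=2 i2:or ; RAW r1
t=3 i3+i4:or;ld ; dual
t=4 i5:sll ; RAW r3
t=5 i6+i7:and;or ; dual
t=6 i8+i9:bne;st ; dual
t=7 i10:sll ; RAW r0
t=8 i11:blt ; tail

ISSUED = 6,7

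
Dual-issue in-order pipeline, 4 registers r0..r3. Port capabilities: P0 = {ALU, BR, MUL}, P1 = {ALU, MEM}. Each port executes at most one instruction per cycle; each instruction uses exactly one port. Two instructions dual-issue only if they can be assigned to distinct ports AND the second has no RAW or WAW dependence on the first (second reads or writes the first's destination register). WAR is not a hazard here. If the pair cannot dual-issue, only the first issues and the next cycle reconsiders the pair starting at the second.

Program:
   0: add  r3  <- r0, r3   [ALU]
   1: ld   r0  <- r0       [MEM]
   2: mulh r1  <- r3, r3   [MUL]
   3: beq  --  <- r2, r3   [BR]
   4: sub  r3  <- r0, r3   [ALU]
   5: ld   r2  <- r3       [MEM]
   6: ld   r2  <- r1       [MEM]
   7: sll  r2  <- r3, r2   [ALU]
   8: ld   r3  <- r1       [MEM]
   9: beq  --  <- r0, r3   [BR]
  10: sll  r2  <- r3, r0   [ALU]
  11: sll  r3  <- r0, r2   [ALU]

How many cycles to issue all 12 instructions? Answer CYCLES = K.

t=0 i0&i1:add ld ; dual
t=1 i2:mulh ; no-port MUL/BR
t=2 i3&i4:beq sub ; dual
t=3 i5:ld ; no-port MEM/MEM
t=4 i6:ld ; RAW+WAW r2
t=5 i7&i8:sll ld ; dual
t=6 i9&i10:beq sll ; dual
t=7 i11:sll ; tail

CYCLES = 8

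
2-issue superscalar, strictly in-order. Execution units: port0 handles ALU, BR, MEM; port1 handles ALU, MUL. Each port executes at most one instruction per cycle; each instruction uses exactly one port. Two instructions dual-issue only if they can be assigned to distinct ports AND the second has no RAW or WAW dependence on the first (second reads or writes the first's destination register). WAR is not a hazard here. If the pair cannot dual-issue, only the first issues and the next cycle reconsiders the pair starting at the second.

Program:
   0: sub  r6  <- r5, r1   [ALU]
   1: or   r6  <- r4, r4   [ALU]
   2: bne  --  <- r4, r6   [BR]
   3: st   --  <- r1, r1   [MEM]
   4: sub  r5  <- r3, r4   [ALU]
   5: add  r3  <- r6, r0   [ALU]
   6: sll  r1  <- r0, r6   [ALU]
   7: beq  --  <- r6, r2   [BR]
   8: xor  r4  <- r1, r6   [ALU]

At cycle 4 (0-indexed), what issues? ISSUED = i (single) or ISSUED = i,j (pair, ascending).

ISSUED = 5,6

  cy0 -> i0 (sub.ALU) WAW r6
  cy1 -> i1 (or.ALU) RAW r6
  cy2 -> i2 (bne.BR) no-port BR/MEM
  cy3 -> i3/i4 (st.MEM sub.ALU) 2-wide
  cy4 -> i5/i6 (add.ALU sll.ALU) 2-wide
  cy5 -> i7/i8 (beq.BR xor.ALU) 2-wide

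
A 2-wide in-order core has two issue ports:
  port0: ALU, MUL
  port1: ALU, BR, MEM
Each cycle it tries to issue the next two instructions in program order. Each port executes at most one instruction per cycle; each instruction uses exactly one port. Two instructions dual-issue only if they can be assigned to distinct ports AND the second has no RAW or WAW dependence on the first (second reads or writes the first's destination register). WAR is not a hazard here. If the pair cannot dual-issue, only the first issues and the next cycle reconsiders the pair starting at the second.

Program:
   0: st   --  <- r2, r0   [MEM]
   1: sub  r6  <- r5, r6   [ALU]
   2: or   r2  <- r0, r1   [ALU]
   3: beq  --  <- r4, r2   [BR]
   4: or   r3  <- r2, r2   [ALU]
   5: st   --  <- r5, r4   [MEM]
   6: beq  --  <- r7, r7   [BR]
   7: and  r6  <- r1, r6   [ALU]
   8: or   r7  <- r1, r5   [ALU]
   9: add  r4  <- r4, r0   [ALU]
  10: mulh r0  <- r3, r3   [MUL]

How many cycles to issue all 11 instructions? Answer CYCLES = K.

0. st;sub @i0&i1  | 2-wide
1. or @i2  | RAW r2
2. beq;or @i3&i4  | 2-wide
3. st @i5  | no-port MEM/BR
4. beq;and @i6&i7  | 2-wide
5. or;add @i8&i9  | 2-wide
6. mulh @i10  | tail

CYCLES = 7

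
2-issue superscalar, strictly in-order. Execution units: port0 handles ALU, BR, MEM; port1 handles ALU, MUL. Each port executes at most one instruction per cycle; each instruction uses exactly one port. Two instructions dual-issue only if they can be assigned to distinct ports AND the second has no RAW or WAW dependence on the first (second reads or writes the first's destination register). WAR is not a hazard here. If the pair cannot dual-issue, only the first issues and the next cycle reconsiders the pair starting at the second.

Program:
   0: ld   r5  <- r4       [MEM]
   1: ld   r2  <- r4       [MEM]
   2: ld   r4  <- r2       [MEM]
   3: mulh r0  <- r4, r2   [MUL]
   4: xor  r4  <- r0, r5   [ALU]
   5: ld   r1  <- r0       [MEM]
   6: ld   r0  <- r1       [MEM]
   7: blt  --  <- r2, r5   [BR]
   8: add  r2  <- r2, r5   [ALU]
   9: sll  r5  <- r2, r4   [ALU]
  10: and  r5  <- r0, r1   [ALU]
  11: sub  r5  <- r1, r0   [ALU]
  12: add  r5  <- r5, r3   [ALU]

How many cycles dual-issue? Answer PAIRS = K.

t=0 i0:ld ; no-port MEM/MEM
t=1 i1:ld ; no-port MEM/MEM
t=2 i2:ld ; RAW r4
t=3 i3:mulh ; RAW r0
t=4 i4/i5:xor/ld ; 2-wide
t=5 i6:ld ; no-port MEM/BR
t=6 i7/i8:blt/add ; 2-wide
t=7 i9:sll ; WAW r5
t=8 i10:and ; WAW r5
t=9 i11:sub ; RAW+WAW r5
t=10 i12:add ; tail

PAIRS = 2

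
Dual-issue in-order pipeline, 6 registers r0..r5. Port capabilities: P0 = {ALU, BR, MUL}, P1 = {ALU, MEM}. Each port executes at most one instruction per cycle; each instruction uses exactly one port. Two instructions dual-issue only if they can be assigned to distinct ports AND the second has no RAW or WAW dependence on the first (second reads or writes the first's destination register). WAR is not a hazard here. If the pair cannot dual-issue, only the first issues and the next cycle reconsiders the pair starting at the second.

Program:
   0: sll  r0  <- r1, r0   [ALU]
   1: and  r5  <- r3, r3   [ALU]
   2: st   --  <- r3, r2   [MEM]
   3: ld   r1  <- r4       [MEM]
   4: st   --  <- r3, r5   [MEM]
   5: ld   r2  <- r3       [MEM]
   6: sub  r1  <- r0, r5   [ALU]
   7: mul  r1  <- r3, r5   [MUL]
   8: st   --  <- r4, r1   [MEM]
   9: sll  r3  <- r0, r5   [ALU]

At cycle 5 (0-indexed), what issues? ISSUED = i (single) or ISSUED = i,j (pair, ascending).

[0] i0+i1  sll;and  -- 2-wide
[1] i2  st  -- no-port MEM/MEM
[2] i3  ld  -- no-port MEM/MEM
[3] i4  st  -- no-port MEM/MEM
[4] i5+i6  ld;sub  -- 2-wide
[5] i7  mul  -- RAW r1
[6] i8+i9  st;sll  -- 2-wide

ISSUED = 7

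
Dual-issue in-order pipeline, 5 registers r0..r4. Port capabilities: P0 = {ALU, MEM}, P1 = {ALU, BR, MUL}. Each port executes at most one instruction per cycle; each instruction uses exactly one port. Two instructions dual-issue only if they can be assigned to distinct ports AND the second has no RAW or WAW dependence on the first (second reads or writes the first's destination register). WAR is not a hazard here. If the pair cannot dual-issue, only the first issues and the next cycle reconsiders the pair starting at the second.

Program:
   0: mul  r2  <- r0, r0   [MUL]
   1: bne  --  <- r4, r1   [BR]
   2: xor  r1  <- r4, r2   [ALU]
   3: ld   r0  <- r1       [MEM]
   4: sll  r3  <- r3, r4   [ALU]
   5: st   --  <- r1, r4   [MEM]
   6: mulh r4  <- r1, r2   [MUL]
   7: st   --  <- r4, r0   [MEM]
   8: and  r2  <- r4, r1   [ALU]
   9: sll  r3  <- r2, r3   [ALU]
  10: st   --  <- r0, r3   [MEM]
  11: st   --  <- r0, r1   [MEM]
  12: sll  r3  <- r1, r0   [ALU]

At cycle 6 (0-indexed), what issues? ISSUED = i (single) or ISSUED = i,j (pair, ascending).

ISSUED = 10

  cy0 -> i0 (mul.MUL) no-port MUL/BR
  cy1 -> i1&i2 (bne.BR+xor.ALU) pair
  cy2 -> i3&i4 (ld.MEM+sll.ALU) pair
  cy3 -> i5&i6 (st.MEM+mulh.MUL) pair
  cy4 -> i7&i8 (st.MEM+and.ALU) pair
  cy5 -> i9 (sll.ALU) RAW r3
  cy6 -> i10 (st.MEM) no-port MEM/MEM
  cy7 -> i11&i12 (st.MEM+sll.ALU) pair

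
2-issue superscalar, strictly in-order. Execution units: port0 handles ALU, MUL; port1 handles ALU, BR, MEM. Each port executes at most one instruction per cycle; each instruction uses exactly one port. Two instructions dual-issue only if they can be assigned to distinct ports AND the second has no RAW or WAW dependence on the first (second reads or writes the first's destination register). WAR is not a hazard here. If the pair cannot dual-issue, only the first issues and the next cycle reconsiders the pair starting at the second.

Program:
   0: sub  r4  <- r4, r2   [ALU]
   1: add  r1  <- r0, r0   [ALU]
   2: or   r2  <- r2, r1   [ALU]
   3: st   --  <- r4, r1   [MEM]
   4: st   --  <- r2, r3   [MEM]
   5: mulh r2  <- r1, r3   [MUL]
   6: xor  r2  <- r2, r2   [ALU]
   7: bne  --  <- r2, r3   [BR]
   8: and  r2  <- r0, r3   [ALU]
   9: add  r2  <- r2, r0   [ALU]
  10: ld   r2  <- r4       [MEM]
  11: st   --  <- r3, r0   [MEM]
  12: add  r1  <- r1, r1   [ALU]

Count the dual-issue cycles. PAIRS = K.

#0 head=0: sub+add i0+i1 pair
#1 head=2: or+st i2+i3 pair
#2 head=4: st+mulh i4+i5 pair
#3 head=6: xor i6 RAW r2
#4 head=7: bne+and i7+i8 pair
#5 head=9: add i9 WAW r2
#6 head=10: ld i10 no-port MEM/MEM
#7 head=11: st+add i11+i12 pair

PAIRS = 5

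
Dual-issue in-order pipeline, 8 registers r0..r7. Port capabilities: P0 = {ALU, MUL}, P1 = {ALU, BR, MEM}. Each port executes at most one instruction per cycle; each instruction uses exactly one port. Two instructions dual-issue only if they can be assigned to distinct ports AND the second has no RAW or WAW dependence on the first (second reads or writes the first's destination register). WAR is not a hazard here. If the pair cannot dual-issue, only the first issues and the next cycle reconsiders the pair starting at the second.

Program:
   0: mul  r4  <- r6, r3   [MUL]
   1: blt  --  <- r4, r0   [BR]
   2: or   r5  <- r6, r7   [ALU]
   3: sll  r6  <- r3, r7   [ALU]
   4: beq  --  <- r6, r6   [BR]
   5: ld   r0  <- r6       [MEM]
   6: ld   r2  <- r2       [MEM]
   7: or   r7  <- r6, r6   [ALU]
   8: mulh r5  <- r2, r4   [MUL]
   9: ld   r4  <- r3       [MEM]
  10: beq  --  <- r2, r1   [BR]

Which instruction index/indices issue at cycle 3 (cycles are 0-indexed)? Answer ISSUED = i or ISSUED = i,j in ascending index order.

ISSUED = 4

t=0 i0:mul ; RAW r4
t=1 i1,i2:blt+or ; dual
t=2 i3:sll ; RAW r6
t=3 i4:beq ; no-port BR/MEM
t=4 i5:ld ; no-port MEM/MEM
t=5 i6,i7:ld+or ; dual
t=6 i8,i9:mulh+ld ; dual
t=7 i10:beq ; tail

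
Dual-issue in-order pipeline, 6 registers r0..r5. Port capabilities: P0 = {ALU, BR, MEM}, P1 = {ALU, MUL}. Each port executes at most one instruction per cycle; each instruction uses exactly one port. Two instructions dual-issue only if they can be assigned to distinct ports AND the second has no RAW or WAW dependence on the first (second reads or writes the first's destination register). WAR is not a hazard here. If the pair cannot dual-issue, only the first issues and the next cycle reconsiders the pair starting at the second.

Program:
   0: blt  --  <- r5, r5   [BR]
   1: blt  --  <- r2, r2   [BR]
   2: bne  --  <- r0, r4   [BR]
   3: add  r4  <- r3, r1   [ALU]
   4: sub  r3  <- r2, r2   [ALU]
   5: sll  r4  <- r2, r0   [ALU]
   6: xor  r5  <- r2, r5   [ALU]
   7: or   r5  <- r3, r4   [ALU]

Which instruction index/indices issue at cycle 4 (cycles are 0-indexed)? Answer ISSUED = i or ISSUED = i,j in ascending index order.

0. blt.BR @i0  | no-port BR/BR
1. blt.BR @i1  | no-port BR/BR
2. bne.BR+add.ALU @i2&i3  | pair
3. sub.ALU+sll.ALU @i4&i5  | pair
4. xor.ALU @i6  | WAW r5
5. or.ALU @i7  | tail

ISSUED = 6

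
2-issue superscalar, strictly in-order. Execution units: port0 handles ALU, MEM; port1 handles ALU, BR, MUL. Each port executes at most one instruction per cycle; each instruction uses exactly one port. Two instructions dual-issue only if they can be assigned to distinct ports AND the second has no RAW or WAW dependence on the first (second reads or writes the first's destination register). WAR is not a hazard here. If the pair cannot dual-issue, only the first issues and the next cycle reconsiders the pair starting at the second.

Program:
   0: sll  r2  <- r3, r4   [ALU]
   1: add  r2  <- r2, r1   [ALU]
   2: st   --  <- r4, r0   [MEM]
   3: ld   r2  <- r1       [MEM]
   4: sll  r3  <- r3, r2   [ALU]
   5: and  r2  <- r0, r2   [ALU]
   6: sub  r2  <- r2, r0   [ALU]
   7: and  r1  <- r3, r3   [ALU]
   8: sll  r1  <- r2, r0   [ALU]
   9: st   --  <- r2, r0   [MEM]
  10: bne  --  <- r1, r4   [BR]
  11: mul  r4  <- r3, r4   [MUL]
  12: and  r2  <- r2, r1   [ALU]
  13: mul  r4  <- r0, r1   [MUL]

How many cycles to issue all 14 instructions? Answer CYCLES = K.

CYCLES = 9

#0 head=0: sll.ALU i0 RAW+WAW r2
#1 head=1: add.ALU st.MEM i1+i2 dual
#2 head=3: ld.MEM i3 RAW r2
#3 head=4: sll.ALU and.ALU i4+i5 dual
#4 head=6: sub.ALU and.ALU i6+i7 dual
#5 head=8: sll.ALU st.MEM i8+i9 dual
#6 head=10: bne.BR i10 no-port BR/MUL
#7 head=11: mul.MUL and.ALU i11+i12 dual
#8 head=13: mul.MUL i13 tail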